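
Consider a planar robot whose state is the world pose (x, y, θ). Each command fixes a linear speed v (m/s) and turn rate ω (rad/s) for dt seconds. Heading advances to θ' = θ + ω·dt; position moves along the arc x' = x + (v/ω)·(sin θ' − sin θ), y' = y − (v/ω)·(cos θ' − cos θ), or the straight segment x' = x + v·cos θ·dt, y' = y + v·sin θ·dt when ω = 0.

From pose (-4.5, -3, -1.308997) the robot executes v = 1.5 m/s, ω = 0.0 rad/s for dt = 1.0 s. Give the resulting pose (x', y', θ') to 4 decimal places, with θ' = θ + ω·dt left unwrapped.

θ' = -1.3090 + 0.0·1.0 = -1.3090
ω = 0 → straight: x' = -4.5 + 1.5·cos(-1.3090)·1.0 = -4.1118
y' = -3 + 1.5·sin(-1.3090)·1.0 = -4.4489

(-4.1118, -4.4489, -1.3090)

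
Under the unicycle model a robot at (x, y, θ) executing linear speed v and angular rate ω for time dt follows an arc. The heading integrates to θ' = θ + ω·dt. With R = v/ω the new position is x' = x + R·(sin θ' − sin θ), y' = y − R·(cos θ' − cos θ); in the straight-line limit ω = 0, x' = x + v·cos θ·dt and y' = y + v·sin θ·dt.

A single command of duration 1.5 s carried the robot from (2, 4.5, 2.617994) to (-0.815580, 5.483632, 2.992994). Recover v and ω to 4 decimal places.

v = 2.0000, ω = 0.2500

Δθ = 2.992994 − 2.617994 = 0.375000
ω = Δθ/dt = 0.375000/1.5 = 0.2500
R = Δx/(sin θ' − sin θ) = 8.0000
v = R·ω = 8.0000·0.2500 = 2.0000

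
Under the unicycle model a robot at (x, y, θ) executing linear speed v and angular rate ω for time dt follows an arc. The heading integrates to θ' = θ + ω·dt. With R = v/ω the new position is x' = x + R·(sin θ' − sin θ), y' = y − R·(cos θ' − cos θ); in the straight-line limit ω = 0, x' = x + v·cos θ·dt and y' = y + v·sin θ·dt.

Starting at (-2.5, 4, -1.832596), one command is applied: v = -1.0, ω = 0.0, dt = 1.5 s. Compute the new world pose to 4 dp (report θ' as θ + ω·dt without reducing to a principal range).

(-2.1118, 5.4489, -1.8326)

θ' = -1.8326 + 0.0·1.5 = -1.8326
ω = 0 → straight: x' = -2.5 + -1.0·cos(-1.8326)·1.5 = -2.1118
y' = 4 + -1.0·sin(-1.8326)·1.5 = 5.4489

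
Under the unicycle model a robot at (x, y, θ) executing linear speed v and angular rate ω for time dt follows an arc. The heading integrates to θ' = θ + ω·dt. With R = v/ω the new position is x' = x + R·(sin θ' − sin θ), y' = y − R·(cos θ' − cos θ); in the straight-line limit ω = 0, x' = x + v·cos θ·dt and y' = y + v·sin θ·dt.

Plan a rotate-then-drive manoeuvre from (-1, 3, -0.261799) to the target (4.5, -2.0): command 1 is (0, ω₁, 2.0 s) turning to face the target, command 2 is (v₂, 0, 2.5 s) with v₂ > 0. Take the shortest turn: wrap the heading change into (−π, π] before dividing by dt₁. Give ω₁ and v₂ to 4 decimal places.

ω₁ = -0.2380, v₂ = 2.9732

heading to target = atan2(-2−3, 4.5−-1) = -0.7378
Δθ = wrap(-0.7378 − -0.2618) = -0.4760; ω₁ = Δθ/dt₁ = -0.2380
distance = √((4.5−-1)² + (-2−3)²) = 7.4330; v₂ = distance/dt₂ = 2.9732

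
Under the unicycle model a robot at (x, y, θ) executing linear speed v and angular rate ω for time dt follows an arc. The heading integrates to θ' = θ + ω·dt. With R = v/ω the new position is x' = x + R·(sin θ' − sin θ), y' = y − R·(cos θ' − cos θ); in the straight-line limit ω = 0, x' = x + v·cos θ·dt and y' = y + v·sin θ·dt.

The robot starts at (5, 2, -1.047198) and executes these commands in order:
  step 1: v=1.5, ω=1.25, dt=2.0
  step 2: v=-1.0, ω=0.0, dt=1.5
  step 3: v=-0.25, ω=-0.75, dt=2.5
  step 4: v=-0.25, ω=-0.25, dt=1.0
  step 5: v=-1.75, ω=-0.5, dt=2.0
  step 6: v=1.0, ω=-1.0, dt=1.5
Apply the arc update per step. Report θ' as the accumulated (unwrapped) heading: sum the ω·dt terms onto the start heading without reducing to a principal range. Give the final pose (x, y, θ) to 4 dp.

step 1: θ'=1.4528 (R=1.2000) → pose (7.2309, 2.4587, 1.4528)
step 2: θ'=1.4528 (straight) → pose (7.0543, 0.9692, 1.4528)
step 3: θ'=-0.4222 (R=0.3333) → pose (6.5867, 0.7043, -0.4222)
step 4: θ'=-0.6722 (R=1.0000) → pose (6.3738, 0.8341, -0.6722)
step 5: θ'=-1.6722 (R=3.5000) → pose (5.0712, 3.9270, -1.6722)
step 6: θ'=-3.1722 (R=-1.0000) → pose (4.0458, 3.0287, -3.1722)

(4.0458, 3.0287, -3.1722)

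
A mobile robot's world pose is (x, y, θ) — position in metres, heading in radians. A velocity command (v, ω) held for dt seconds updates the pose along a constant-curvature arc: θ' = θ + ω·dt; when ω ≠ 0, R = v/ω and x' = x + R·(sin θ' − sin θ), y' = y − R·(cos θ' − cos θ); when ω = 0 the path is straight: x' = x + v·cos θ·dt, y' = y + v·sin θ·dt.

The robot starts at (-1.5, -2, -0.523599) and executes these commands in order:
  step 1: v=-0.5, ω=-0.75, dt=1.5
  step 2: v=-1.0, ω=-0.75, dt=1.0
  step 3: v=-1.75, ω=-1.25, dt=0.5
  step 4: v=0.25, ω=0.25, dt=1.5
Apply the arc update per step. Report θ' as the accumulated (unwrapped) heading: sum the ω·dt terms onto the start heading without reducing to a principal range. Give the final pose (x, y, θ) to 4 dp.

(-0.9773, -0.2454, -2.6486)

step 1: θ'=-1.6486 (R=0.6667) → pose (-1.8313, -1.3708, -1.6486)
step 2: θ'=-2.3986 (R=1.3333) → pose (-1.4040, -0.4925, -2.3986)
step 3: θ'=-3.0236 (R=1.4000) → pose (-0.6217, -0.1333, -3.0236)
step 4: θ'=-2.6486 (R=1.0000) → pose (-0.9773, -0.2454, -2.6486)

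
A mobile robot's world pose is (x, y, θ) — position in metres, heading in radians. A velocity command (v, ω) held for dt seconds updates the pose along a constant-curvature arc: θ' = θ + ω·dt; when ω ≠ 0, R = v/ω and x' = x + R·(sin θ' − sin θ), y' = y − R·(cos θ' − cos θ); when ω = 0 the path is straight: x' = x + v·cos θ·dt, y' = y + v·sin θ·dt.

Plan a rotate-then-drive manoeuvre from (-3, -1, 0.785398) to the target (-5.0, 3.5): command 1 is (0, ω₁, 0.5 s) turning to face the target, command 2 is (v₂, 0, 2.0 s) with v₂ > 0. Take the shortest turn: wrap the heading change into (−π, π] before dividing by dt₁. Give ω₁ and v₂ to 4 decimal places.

heading to target = atan2(3.5−-1, -5−-3) = 1.9890
Δθ = wrap(1.9890 − 0.7854) = 1.2036; ω₁ = Δθ/dt₁ = 2.4072
distance = √((-5−-3)² + (3.5−-1)²) = 4.9244; v₂ = distance/dt₂ = 2.4622

ω₁ = 2.4072, v₂ = 2.4622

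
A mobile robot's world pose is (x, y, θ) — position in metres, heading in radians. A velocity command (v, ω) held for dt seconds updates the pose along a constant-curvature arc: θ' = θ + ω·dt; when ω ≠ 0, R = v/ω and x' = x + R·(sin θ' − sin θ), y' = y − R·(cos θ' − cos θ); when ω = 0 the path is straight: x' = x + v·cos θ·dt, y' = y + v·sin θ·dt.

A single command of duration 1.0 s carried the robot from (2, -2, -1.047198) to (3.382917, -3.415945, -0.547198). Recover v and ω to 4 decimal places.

Δθ = -0.547198 − -1.047198 = 0.500000
ω = Δθ/dt = 0.500000/1.0 = 0.5000
R = −Δy/(cos θ' − cos θ) = 4.0000
v = R·ω = 4.0000·0.5000 = 2.0000

v = 2.0000, ω = 0.5000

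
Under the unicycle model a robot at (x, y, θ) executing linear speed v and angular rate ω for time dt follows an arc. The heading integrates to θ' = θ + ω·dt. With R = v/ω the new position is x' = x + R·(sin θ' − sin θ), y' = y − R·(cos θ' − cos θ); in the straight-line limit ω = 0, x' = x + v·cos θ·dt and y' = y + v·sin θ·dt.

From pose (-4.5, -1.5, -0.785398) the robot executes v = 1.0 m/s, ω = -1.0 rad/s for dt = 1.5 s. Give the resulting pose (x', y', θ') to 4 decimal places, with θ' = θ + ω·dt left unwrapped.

θ' = -0.7854 + -1.0·1.5 = -2.2854
R = v/ω = 1.0/-1.0 = -1.0000
x' = -4.5 + -1.0000·(sin -2.2854 − sin -0.7854) = -4.4518
y' = -1.5 − -1.0000·(cos -2.2854 − cos -0.7854) = -2.8624

(-4.4518, -2.8624, -2.2854)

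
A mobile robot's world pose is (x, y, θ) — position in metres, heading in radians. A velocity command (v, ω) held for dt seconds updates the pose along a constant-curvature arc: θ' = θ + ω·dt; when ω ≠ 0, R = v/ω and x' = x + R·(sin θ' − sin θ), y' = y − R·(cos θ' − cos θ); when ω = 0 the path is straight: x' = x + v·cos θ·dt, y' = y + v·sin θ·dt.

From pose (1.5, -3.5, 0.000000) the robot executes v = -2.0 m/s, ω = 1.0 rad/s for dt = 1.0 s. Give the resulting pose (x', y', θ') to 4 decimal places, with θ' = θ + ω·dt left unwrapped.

(-0.1829, -4.4194, 1.0000)

θ' = 0.0000 + 1.0·1.0 = 1.0000
R = v/ω = -2.0/1.0 = -2.0000
x' = 1.5 + -2.0000·(sin 1.0000 − sin 0.0000) = -0.1829
y' = -3.5 − -2.0000·(cos 1.0000 − cos 0.0000) = -4.4194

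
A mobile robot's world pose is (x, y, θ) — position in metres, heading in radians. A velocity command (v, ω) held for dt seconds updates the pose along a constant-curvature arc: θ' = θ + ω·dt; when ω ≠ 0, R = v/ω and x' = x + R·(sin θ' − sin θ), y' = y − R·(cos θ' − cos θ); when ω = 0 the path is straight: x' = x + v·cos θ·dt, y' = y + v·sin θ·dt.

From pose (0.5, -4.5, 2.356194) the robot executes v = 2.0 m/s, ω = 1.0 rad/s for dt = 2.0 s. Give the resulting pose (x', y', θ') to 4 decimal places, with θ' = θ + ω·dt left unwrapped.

(-2.7887, -5.2168, 4.3562)

θ' = 2.3562 + 1.0·2.0 = 4.3562
R = v/ω = 2.0/1.0 = 2.0000
x' = 0.5 + 2.0000·(sin 4.3562 − sin 2.3562) = -2.7887
y' = -4.5 − 2.0000·(cos 4.3562 − cos 2.3562) = -5.2168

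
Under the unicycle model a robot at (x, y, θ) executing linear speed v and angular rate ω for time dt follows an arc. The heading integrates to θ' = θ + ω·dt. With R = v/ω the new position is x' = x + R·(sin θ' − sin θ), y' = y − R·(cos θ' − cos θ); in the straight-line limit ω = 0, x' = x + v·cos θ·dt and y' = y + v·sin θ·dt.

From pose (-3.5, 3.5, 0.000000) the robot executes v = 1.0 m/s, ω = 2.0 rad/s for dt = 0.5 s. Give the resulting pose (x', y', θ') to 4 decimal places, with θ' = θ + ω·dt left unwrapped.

θ' = 0.0000 + 2.0·0.5 = 1.0000
R = v/ω = 1.0/2.0 = 0.5000
x' = -3.5 + 0.5000·(sin 1.0000 − sin 0.0000) = -3.0793
y' = 3.5 − 0.5000·(cos 1.0000 − cos 0.0000) = 3.7298

(-3.0793, 3.7298, 1.0000)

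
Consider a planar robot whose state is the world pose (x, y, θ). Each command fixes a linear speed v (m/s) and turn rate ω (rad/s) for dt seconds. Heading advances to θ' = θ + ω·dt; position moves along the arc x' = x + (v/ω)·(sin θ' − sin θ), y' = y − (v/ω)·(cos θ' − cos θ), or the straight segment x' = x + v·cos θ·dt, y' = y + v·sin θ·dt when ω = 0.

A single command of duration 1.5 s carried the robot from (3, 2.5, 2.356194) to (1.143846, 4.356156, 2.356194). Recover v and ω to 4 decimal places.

Δθ = 2.356194 − 2.356194 = 0.000000
ω = Δθ/dt = 0.000000/1.5 = 0.0000
ω = 0 → v = (Δx·cos θ + Δy·sin θ)/dt = 1.7500

v = 1.7500, ω = 0.0000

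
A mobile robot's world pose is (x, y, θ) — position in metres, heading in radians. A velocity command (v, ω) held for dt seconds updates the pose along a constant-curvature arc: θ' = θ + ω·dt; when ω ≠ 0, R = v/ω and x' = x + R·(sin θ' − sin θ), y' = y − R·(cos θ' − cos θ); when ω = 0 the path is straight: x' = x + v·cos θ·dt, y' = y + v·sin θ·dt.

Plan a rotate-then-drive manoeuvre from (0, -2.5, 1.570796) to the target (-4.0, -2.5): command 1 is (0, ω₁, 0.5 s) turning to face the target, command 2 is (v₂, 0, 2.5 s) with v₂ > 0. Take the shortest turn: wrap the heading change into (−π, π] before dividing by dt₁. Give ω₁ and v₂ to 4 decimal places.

ω₁ = 3.1416, v₂ = 1.6000

heading to target = atan2(-2.5−-2.5, -4−0) = 3.1416
Δθ = wrap(3.1416 − 1.5708) = 1.5708; ω₁ = Δθ/dt₁ = 3.1416
distance = √((-4−0)² + (-2.5−-2.5)²) = 4.0000; v₂ = distance/dt₂ = 1.6000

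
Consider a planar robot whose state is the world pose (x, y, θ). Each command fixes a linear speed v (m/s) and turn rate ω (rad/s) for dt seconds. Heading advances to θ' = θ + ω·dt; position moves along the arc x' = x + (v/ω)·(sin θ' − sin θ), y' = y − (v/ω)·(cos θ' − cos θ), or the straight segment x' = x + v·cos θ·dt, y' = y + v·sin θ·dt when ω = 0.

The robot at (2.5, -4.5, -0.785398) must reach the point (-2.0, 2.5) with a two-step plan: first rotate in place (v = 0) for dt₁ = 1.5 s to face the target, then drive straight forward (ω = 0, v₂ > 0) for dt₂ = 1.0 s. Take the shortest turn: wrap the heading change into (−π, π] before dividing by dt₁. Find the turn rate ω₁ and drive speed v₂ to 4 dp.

ω₁ = 1.9517, v₂ = 8.3217

heading to target = atan2(2.5−-4.5, -2−2.5) = 2.1421
Δθ = wrap(2.1421 − -0.7854) = 2.9275; ω₁ = Δθ/dt₁ = 1.9517
distance = √((-2−2.5)² + (2.5−-4.5)²) = 8.3217; v₂ = distance/dt₂ = 8.3217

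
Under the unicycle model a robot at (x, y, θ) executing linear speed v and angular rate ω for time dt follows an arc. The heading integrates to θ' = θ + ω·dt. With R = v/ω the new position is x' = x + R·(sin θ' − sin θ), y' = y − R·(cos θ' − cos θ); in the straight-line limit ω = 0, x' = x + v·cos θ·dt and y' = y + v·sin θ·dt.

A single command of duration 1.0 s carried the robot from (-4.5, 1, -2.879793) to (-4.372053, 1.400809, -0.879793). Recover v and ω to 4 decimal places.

v = -0.5000, ω = 2.0000

Δθ = -0.879793 − -2.879793 = 2.000000
ω = Δθ/dt = 2.000000/1.0 = 2.0000
R = −Δy/(cos θ' − cos θ) = -0.2500
v = R·ω = -0.2500·2.0000 = -0.5000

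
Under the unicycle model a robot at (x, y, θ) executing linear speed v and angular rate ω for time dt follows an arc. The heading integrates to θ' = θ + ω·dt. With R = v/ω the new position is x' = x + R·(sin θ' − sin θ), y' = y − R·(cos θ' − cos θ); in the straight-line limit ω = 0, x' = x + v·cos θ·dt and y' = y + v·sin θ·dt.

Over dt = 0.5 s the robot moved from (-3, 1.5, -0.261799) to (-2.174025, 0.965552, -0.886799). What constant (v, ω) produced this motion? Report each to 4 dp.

Δθ = -0.886799 − -0.261799 = -0.625000
ω = Δθ/dt = -0.625000/0.5 = -1.2500
R = Δx/(sin θ' − sin θ) = -1.6000
v = R·ω = -1.6000·-1.2500 = 2.0000

v = 2.0000, ω = -1.2500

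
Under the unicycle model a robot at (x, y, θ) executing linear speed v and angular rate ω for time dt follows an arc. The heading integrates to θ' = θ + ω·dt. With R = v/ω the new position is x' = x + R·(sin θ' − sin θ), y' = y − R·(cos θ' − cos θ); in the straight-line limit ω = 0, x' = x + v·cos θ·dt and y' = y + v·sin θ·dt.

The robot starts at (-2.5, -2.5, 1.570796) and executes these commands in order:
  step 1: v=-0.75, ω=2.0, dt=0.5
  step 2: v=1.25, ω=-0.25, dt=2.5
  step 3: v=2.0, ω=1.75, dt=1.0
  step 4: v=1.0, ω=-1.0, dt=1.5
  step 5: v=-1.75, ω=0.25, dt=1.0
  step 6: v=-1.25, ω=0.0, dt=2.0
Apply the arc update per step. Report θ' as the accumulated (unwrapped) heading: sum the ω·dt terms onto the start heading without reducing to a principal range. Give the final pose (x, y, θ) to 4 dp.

(-4.1721, -2.5008, 2.4458)

step 1: θ'=2.5708 (R=-0.3750) → pose (-2.3276, -2.8156, 2.5708)
step 2: θ'=1.9458 (R=-5.0000) → pose (-4.2786, -0.4396, 1.9458)
step 3: θ'=3.6958 (R=1.1429) → pose (-5.9435, 0.1136, 3.6958)
step 4: θ'=2.1958 (R=-1.0000) → pose (-7.2808, 0.3789, 2.1958)
step 5: θ'=2.4458 (R=-7.0000) → pose (-6.0910, -0.8983, 2.4458)
step 6: θ'=2.4458 (straight) → pose (-4.1721, -2.5008, 2.4458)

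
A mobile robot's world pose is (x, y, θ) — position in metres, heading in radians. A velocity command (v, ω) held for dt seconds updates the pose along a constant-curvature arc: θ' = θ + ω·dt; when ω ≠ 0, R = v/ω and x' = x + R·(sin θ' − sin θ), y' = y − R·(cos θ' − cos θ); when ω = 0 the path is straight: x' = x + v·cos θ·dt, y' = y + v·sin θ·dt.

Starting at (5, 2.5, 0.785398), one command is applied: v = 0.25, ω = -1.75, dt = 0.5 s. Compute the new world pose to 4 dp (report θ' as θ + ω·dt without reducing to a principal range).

(5.1138, 2.5413, -0.0896)

θ' = 0.7854 + -1.75·0.5 = -0.0896
R = v/ω = 0.25/-1.75 = -0.1429
x' = 5 + -0.1429·(sin -0.0896 − sin 0.7854) = 5.1138
y' = 2.5 − -0.1429·(cos -0.0896 − cos 0.7854) = 2.5413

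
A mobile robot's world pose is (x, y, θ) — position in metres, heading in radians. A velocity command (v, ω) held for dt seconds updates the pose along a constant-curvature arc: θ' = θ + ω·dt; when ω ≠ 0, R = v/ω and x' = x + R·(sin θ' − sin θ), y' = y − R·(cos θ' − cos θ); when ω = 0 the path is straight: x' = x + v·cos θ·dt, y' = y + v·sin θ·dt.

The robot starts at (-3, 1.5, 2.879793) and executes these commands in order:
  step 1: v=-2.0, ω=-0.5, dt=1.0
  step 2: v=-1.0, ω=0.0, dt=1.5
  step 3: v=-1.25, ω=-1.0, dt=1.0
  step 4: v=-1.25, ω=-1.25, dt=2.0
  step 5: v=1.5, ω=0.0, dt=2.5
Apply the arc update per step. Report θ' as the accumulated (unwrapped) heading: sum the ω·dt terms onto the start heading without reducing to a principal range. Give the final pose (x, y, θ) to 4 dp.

(-0.0734, -5.2678, -1.1202)

step 1: θ'=2.3798 (R=4.0000) → pose (-1.2744, 0.5307, 2.3798)
step 2: θ'=2.3798 (straight) → pose (-0.1890, -0.5047, 2.3798)
step 3: θ'=1.3798 (R=1.2500) → pose (0.1755, -1.6465, 1.3798)
step 4: θ'=-1.1202 (R=1.0000) → pose (-1.7065, -1.8921, -1.1202)
step 5: θ'=-1.1202 (straight) → pose (-0.0734, -5.2678, -1.1202)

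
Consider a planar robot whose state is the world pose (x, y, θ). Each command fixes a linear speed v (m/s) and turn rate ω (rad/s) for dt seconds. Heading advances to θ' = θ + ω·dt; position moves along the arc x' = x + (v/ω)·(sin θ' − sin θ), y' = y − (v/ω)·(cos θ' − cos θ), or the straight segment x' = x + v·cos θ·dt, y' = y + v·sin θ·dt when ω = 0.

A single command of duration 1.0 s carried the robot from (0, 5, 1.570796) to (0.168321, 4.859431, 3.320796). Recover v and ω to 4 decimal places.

Δθ = 3.320796 − 1.570796 = 1.750000
ω = Δθ/dt = 1.750000/1.0 = 1.7500
R = Δx/(sin θ' − sin θ) = -0.1429
v = R·ω = -0.1429·1.7500 = -0.2500

v = -0.2500, ω = 1.7500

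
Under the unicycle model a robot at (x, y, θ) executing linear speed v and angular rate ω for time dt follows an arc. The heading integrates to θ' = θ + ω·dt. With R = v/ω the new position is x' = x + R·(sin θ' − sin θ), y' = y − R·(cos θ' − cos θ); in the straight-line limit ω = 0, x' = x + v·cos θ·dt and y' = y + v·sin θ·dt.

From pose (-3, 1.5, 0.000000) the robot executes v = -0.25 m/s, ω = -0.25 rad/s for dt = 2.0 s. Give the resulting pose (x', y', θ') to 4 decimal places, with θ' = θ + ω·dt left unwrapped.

(-3.4794, 1.6224, -0.5000)

θ' = 0.0000 + -0.25·2.0 = -0.5000
R = v/ω = -0.25/-0.25 = 1.0000
x' = -3 + 1.0000·(sin -0.5000 − sin 0.0000) = -3.4794
y' = 1.5 − 1.0000·(cos -0.5000 − cos 0.0000) = 1.6224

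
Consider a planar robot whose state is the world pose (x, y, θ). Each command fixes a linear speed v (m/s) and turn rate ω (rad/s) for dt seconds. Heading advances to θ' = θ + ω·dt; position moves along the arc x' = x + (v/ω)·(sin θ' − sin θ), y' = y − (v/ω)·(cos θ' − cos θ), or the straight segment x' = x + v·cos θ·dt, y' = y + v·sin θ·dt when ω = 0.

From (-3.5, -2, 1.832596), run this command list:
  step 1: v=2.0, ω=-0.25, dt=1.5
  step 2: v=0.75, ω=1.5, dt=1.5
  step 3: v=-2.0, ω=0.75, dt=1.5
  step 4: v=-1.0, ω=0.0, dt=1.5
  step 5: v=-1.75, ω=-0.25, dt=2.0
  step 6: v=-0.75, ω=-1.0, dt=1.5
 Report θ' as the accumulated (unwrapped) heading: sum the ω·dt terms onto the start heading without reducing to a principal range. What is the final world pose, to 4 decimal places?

step 1: θ'=1.4576 (R=-8.0000) → pose (-3.7214, 0.9742, 1.4576)
step 2: θ'=3.7076 (R=0.5000) → pose (-4.4863, 1.4527, 3.7076)
step 3: θ'=4.8326 (R=-2.6667) → pose (-3.2689, 4.0233, 4.8326)
step 4: θ'=4.8326 (straight) → pose (-3.4488, 5.5125, 4.8326)
step 5: θ'=4.3326 (R=7.0000) → pose (-3.0005, 8.9470, 4.3326)
step 6: θ'=2.8326 (R=0.7500) → pose (-2.0759, 9.3834, 2.8326)

(-2.0759, 9.3834, 2.8326)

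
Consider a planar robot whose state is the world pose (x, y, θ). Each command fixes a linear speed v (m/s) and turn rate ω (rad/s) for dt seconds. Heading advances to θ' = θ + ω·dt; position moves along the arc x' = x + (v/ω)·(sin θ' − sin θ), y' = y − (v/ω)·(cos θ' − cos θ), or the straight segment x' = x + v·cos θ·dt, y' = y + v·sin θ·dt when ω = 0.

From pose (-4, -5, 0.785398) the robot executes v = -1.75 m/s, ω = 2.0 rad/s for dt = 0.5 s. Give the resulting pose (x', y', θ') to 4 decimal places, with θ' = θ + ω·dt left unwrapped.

(-4.2362, -5.8051, 1.7854)

θ' = 0.7854 + 2.0·0.5 = 1.7854
R = v/ω = -1.75/2.0 = -0.8750
x' = -4 + -0.8750·(sin 1.7854 − sin 0.7854) = -4.2362
y' = -5 − -0.8750·(cos 1.7854 − cos 0.7854) = -5.8051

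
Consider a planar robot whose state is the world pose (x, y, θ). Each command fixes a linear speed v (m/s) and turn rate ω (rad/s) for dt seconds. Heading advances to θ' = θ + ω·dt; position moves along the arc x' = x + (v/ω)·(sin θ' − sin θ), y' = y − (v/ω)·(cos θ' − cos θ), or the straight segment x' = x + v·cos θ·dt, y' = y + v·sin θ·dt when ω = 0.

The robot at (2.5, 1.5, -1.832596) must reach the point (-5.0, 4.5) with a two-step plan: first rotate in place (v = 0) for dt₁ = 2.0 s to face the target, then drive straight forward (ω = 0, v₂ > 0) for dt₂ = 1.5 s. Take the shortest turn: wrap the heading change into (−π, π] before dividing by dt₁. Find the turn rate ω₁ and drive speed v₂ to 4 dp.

heading to target = atan2(4.5−1.5, -5−2.5) = 2.7611
Δθ = wrap(2.7611 − -1.8326) = -1.6895; ω₁ = Δθ/dt₁ = -0.8448
distance = √((-5−2.5)² + (4.5−1.5)²) = 8.0777; v₂ = distance/dt₂ = 5.3852

ω₁ = -0.8448, v₂ = 5.3852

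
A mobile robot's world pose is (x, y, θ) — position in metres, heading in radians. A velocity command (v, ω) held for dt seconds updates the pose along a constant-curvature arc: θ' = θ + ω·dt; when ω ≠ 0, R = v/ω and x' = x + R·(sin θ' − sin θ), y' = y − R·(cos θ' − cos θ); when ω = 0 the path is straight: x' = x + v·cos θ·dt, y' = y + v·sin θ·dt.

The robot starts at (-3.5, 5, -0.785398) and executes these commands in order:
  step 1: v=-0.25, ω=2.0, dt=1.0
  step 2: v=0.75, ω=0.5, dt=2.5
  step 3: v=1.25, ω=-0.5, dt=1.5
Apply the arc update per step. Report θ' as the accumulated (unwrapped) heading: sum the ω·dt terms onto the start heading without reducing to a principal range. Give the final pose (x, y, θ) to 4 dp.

step 1: θ'=1.2146 (R=-0.1250) → pose (-3.7055, 4.9552, 1.2146)
step 2: θ'=2.4646 (R=1.5000) → pose (-4.1717, 6.6475, 2.4646)
step 3: θ'=1.7146 (R=-2.5000) → pose (-5.0798, 8.2378, 1.7146)

(-5.0798, 8.2378, 1.7146)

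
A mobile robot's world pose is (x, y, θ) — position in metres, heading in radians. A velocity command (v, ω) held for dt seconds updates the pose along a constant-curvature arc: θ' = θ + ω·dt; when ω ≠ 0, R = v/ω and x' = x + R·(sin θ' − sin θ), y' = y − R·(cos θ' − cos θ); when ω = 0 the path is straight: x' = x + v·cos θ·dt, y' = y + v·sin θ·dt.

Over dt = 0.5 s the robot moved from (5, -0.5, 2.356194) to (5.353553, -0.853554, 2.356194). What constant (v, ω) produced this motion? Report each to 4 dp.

v = -1.0000, ω = 0.0000

Δθ = 2.356194 − 2.356194 = 0.000000
ω = Δθ/dt = 0.000000/0.5 = 0.0000
ω = 0 → v = (Δx·cos θ + Δy·sin θ)/dt = -1.0000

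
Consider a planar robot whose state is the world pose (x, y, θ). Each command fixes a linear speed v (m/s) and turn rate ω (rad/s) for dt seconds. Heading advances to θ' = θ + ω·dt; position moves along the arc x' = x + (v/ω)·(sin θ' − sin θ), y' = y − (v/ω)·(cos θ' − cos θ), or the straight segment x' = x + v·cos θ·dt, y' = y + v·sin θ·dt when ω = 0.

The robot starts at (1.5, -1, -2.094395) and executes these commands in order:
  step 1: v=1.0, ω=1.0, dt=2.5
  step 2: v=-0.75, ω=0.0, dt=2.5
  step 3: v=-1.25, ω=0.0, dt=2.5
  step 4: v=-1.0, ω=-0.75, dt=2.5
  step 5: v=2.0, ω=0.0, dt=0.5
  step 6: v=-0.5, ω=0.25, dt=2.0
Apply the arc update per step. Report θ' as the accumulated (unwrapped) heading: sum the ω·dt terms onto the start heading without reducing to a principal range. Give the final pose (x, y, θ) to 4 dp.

(-3.9257, -3.3673, -0.9694)

step 1: θ'=0.4056 (R=1.0000) → pose (2.7606, -2.4189, 0.4056)
step 2: θ'=0.4056 (straight) → pose (1.0377, -3.1587, 0.4056)
step 3: θ'=0.4056 (straight) → pose (-1.8337, -4.3917, 0.4056)
step 4: θ'=-1.4694 (R=1.3333) → pose (-3.6863, -3.3016, -1.4694)
step 5: θ'=-1.4694 (straight) → pose (-3.5851, -4.2964, -1.4694)
step 6: θ'=-0.9694 (R=-2.0000) → pose (-3.9257, -3.3673, -0.9694)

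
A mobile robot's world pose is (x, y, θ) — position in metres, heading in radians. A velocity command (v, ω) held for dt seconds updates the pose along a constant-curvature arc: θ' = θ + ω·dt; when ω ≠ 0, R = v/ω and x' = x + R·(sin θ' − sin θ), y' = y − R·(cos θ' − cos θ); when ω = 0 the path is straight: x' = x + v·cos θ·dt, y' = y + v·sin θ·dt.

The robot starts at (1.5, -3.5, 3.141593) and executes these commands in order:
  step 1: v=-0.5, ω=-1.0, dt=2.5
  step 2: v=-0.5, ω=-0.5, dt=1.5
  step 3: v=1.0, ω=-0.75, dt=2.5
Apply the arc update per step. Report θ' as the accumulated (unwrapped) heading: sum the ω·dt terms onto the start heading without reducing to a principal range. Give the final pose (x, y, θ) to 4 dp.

(2.1697, -6.4537, -1.9834)

step 1: θ'=0.6416 (R=0.5000) → pose (1.7992, -4.4006, 0.6416)
step 2: θ'=-0.1084 (R=1.0000) → pose (1.0926, -4.5936, -0.1084)
step 3: θ'=-1.9834 (R=-1.3333) → pose (2.1697, -6.4537, -1.9834)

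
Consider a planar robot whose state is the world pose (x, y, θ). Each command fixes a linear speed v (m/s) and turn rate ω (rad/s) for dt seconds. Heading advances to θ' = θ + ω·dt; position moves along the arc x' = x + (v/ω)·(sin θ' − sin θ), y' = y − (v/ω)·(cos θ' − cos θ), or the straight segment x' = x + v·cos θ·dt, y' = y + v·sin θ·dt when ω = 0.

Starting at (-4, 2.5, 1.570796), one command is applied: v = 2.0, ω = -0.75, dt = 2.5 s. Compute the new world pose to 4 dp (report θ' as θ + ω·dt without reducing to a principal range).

θ' = 1.5708 + -0.75·2.5 = -0.3042
R = v/ω = 2.0/-0.75 = -2.6667
x' = -4 + -2.6667·(sin -0.3042 − sin 1.5708) = -0.5346
y' = 2.5 − -2.6667·(cos -0.3042 − cos 1.5708) = 5.0442

(-0.5346, 5.0442, -0.3042)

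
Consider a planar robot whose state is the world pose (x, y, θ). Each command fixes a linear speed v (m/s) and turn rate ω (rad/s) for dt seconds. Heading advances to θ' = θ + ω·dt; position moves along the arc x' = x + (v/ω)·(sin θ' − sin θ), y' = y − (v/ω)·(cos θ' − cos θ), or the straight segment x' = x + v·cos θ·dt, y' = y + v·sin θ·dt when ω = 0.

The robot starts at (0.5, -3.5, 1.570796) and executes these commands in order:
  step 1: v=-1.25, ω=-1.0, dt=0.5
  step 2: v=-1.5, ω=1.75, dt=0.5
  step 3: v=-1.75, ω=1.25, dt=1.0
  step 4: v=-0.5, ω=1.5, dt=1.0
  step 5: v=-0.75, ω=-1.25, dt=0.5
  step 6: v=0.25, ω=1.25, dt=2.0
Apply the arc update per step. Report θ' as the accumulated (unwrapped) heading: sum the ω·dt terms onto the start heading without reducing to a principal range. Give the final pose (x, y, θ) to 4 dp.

step 1: θ'=1.0708 (R=1.2500) → pose (0.3470, -4.0993, 1.0708)
step 2: θ'=1.9458 (R=-0.8571) → pose (0.3016, -4.8242, 1.9458)
step 3: θ'=3.1958 (R=-1.4000) → pose (1.6802, -5.7093, 3.1958)
step 4: θ'=4.6958 (R=-0.3333) → pose (1.9954, -5.3820, 4.6958)
step 5: θ'=4.0708 (R=0.6000) → pose (2.1146, -5.0329, 4.0708)
step 6: θ'=6.5708 (R=0.2000) → pose (2.3316, -5.3444, 6.5708)

(2.3316, -5.3444, 6.5708)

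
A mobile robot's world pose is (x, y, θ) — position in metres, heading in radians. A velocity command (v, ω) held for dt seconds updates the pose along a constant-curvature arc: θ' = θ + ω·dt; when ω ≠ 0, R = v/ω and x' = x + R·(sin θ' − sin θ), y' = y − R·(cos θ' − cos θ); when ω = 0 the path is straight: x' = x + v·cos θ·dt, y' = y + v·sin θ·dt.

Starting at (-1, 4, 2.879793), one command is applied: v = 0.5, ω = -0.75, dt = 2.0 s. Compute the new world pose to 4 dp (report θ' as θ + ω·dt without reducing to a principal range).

(-1.4820, 4.7705, 1.3798)

θ' = 2.8798 + -0.75·2.0 = 1.3798
R = v/ω = 0.5/-0.75 = -0.6667
x' = -1 + -0.6667·(sin 1.3798 − sin 2.8798) = -1.4820
y' = 4 − -0.6667·(cos 1.3798 − cos 2.8798) = 4.7705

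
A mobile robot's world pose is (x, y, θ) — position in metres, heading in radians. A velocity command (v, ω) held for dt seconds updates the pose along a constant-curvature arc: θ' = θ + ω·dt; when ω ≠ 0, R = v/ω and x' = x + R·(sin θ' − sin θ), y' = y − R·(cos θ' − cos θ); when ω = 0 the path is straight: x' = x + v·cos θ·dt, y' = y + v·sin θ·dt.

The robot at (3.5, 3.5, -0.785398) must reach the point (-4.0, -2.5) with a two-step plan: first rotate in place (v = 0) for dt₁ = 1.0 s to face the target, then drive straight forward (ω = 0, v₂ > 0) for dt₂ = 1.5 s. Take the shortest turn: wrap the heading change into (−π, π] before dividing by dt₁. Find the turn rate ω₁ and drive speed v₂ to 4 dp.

ω₁ = -1.6815, v₂ = 6.4031

heading to target = atan2(-2.5−3.5, -4−3.5) = -2.4669
Δθ = wrap(-2.4669 − -0.7854) = -1.6815; ω₁ = Δθ/dt₁ = -1.6815
distance = √((-4−3.5)² + (-2.5−3.5)²) = 9.6047; v₂ = distance/dt₂ = 6.4031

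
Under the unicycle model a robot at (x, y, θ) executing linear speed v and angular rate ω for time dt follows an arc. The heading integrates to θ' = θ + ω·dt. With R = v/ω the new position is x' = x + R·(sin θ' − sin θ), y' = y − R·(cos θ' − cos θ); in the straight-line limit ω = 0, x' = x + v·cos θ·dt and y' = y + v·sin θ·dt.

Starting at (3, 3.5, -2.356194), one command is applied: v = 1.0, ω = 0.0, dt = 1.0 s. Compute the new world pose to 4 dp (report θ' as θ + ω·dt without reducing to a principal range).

(2.2929, 2.7929, -2.3562)

θ' = -2.3562 + 0.0·1.0 = -2.3562
ω = 0 → straight: x' = 3 + 1.0·cos(-2.3562)·1.0 = 2.2929
y' = 3.5 + 1.0·sin(-2.3562)·1.0 = 2.7929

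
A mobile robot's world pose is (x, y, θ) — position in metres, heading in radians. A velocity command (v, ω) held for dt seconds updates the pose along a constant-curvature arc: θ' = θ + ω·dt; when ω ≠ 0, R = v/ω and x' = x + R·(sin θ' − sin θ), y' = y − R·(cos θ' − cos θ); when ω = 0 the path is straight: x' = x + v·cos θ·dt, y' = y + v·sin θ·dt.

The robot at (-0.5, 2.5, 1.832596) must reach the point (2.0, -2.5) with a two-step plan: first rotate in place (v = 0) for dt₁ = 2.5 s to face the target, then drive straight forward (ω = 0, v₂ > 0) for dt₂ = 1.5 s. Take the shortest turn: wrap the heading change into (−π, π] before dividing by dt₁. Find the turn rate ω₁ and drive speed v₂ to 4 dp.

ω₁ = -1.1759, v₂ = 3.7268

heading to target = atan2(-2.5−2.5, 2−-0.5) = -1.1071
Δθ = wrap(-1.1071 − 1.8326) = -2.9397; ω₁ = Δθ/dt₁ = -1.1759
distance = √((2−-0.5)² + (-2.5−2.5)²) = 5.5902; v₂ = distance/dt₂ = 3.7268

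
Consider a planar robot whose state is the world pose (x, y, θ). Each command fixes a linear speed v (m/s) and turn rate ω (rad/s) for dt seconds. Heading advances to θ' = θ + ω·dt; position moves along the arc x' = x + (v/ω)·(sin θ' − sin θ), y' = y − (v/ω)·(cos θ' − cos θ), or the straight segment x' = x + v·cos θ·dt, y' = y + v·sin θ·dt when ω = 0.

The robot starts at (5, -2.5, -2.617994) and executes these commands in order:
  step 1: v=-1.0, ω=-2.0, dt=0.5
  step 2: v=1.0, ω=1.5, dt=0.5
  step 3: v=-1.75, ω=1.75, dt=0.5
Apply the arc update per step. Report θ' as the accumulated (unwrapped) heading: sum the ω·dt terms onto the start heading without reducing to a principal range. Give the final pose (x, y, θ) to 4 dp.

step 1: θ'=-3.6180 (R=0.5000) → pose (5.4793, -2.4887, -3.6180)
step 2: θ'=-2.8680 (R=0.6667) → pose (4.9934, -2.4393, -2.8680)
step 3: θ'=-1.9930 (R=-1.0000) → pose (5.6354, -1.8862, -1.9930)

(5.6354, -1.8862, -1.9930)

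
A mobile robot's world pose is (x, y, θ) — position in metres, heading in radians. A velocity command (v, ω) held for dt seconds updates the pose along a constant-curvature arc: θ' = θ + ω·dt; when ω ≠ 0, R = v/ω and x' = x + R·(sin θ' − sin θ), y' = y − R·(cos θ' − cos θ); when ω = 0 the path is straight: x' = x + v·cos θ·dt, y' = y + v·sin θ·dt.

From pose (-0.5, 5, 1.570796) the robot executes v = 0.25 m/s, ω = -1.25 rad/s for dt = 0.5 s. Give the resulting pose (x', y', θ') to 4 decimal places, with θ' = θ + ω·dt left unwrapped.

θ' = 1.5708 + -1.25·0.5 = 0.9458
R = v/ω = 0.25/-1.25 = -0.2000
x' = -0.5 + -0.2000·(sin 0.9458 − sin 1.5708) = -0.4622
y' = 5 − -0.2000·(cos 0.9458 − cos 1.5708) = 5.1170

(-0.4622, 5.1170, 0.9458)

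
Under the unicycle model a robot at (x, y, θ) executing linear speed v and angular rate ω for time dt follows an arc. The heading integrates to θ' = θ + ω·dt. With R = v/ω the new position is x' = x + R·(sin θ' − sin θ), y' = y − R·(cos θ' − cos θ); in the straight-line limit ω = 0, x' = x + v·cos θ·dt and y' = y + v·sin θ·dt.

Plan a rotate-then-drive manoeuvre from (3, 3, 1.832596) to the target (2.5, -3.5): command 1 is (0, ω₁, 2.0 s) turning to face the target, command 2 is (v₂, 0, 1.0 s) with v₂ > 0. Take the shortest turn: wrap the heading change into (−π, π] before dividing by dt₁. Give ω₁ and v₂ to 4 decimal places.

ω₁ = 1.4015, v₂ = 6.5192

heading to target = atan2(-3.5−3, 2.5−3) = -1.6476
Δθ = wrap(-1.6476 − 1.8326) = 2.8030; ω₁ = Δθ/dt₁ = 1.4015
distance = √((2.5−3)² + (-3.5−3)²) = 6.5192; v₂ = distance/dt₂ = 6.5192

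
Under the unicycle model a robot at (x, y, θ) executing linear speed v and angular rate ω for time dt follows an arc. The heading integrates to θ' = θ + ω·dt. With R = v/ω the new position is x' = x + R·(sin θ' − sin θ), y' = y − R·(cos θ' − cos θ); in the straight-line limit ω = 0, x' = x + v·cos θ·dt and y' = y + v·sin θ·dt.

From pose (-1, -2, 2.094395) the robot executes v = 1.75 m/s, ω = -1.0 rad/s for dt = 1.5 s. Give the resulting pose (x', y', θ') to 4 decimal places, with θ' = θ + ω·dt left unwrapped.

(-0.4645, 0.3249, 0.5944)

θ' = 2.0944 + -1.0·1.5 = 0.5944
R = v/ω = 1.75/-1.0 = -1.7500
x' = -1 + -1.7500·(sin 0.5944 − sin 2.0944) = -0.4645
y' = -2 − -1.7500·(cos 0.5944 − cos 2.0944) = 0.3249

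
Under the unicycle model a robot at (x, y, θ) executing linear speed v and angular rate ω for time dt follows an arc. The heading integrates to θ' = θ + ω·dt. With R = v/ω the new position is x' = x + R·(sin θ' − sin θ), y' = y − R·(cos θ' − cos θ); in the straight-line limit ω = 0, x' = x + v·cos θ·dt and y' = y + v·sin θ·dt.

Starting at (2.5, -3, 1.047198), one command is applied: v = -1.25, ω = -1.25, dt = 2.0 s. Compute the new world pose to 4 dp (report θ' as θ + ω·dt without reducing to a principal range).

θ' = 1.0472 + -1.25·2.0 = -1.4528
R = v/ω = -1.25/-1.25 = 1.0000
x' = 2.5 + 1.0000·(sin -1.4528 − sin 1.0472) = 0.6409
y' = -3 − 1.0000·(cos -1.4528 − cos 1.0472) = -2.6177

(0.6409, -2.6177, -1.4528)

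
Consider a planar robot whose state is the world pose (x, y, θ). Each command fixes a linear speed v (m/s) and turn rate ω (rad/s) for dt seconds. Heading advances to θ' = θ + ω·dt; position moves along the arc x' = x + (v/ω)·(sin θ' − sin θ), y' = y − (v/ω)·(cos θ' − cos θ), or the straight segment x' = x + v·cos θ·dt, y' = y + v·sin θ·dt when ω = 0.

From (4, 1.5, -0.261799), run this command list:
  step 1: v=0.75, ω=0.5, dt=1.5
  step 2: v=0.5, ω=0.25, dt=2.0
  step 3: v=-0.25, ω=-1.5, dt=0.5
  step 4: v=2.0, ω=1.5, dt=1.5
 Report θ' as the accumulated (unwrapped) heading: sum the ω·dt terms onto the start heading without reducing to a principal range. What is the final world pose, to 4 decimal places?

(6.2198, 4.5742, 2.4882)

step 1: θ'=0.4882 (R=1.5000) → pose (5.0918, 1.6241, 0.4882)
step 2: θ'=0.9882 (R=2.0000) → pose (5.8238, 2.2901, 0.9882)
step 3: θ'=0.2382 (R=0.1667) → pose (5.7239, 2.2198, 0.2382)
step 4: θ'=2.4882 (R=1.3333) → pose (6.2198, 4.5742, 2.4882)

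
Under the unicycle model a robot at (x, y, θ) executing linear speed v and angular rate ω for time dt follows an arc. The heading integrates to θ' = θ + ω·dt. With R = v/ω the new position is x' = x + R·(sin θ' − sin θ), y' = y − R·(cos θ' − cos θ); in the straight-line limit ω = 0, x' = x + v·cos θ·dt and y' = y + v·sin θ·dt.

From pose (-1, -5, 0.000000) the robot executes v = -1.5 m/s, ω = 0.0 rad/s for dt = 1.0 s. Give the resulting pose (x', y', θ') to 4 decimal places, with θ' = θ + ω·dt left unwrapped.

(-2.5000, -5.0000, 0.0000)

θ' = 0.0000 + 0.0·1.0 = 0.0000
ω = 0 → straight: x' = -1 + -1.5·cos(0.0000)·1.0 = -2.5000
y' = -5 + -1.5·sin(0.0000)·1.0 = -5.0000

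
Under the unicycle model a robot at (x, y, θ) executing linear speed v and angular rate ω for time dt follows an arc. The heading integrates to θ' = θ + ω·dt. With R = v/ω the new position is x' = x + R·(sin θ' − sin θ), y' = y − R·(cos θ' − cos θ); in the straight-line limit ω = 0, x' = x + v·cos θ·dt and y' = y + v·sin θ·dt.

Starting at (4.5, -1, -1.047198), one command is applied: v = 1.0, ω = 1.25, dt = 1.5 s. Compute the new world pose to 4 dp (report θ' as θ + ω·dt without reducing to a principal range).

(5.7820, -1.1412, 0.8278)

θ' = -1.0472 + 1.25·1.5 = 0.8278
R = v/ω = 1.0/1.25 = 0.8000
x' = 4.5 + 0.8000·(sin 0.8278 − sin -1.0472) = 5.7820
y' = -1 − 0.8000·(cos 0.8278 − cos -1.0472) = -1.1412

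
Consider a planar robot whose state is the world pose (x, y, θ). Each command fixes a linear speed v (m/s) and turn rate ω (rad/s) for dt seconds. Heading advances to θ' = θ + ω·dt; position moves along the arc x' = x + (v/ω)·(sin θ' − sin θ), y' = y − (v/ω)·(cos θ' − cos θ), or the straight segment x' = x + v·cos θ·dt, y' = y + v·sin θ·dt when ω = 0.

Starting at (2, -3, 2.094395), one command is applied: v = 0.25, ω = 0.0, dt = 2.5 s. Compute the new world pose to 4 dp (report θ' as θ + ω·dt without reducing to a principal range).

θ' = 2.0944 + 0.0·2.5 = 2.0944
ω = 0 → straight: x' = 2 + 0.25·cos(2.0944)·2.5 = 1.6875
y' = -3 + 0.25·sin(2.0944)·2.5 = -2.4587

(1.6875, -2.4587, 2.0944)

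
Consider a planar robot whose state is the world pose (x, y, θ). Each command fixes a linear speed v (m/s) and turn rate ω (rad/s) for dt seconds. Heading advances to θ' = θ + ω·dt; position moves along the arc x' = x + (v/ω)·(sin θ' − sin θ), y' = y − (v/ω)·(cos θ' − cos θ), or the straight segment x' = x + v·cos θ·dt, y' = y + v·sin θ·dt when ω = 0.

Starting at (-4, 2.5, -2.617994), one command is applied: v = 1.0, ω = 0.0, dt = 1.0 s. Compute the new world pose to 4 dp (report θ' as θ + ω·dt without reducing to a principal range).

θ' = -2.6180 + 0.0·1.0 = -2.6180
ω = 0 → straight: x' = -4 + 1.0·cos(-2.6180)·1.0 = -4.8660
y' = 2.5 + 1.0·sin(-2.6180)·1.0 = 2.0000

(-4.8660, 2.0000, -2.6180)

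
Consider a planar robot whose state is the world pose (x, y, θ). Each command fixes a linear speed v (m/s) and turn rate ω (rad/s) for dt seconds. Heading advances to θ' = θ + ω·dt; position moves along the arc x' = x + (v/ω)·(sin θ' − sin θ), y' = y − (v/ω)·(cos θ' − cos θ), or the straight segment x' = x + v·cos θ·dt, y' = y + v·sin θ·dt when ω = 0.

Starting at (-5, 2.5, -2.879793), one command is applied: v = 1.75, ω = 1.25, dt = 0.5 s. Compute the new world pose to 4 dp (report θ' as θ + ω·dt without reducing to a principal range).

(-5.7227, 2.0324, -2.2548)

θ' = -2.8798 + 1.25·0.5 = -2.2548
R = v/ω = 1.75/1.25 = 1.4000
x' = -5 + 1.4000·(sin -2.2548 − sin -2.8798) = -5.7227
y' = 2.5 − 1.4000·(cos -2.2548 − cos -2.8798) = 2.0324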